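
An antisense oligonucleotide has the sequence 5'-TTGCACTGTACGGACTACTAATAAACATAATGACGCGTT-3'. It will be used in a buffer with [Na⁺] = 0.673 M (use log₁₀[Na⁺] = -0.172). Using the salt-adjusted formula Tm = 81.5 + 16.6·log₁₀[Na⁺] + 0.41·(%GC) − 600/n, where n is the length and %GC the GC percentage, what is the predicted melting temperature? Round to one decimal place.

79.0°C

Length n = 39. Counting bases: C=8, T=11, A=13, G=7
G+C = 15, so %GC = 15/39 × 100 = 38.462%
Salt term: 16.6 × (-0.172) = -2.855
GC term: 0.41 × 38.462 = 15.769; length term: −600/39 = −15.385
Tm = 81.5 + (-2.855) + 15.769 − 15.385 = 79.029 → 79.0°C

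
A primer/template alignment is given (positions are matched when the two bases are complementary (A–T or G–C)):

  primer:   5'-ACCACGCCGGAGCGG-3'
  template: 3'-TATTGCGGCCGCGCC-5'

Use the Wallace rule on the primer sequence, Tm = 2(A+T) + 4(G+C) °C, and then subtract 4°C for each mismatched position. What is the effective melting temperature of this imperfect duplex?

42°C

Primer base counts: A=3, T=0, G=6, C=6 → A+T=3, G+C=12
Perfect-match Tm = 2(3) + 4(12) = 6 + 48 = 54°C
Mismatches (positions where the bases are not complementary): 3 (at positions 2, 3, 11)
Effective Tm = 54 − 3×4 = 54 − 12 = 42°C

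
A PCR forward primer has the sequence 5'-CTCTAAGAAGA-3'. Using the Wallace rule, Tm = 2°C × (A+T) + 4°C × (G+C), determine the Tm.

30°C

Scanning the sequence gives G=2, C=2, A=5, T=2.
A+T = 7, G+C = 4
Tm = 2×7 + 4×4 = 30°C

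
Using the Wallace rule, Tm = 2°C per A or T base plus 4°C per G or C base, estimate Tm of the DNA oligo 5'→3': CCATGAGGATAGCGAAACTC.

60°C

Scanning the sequence gives G=5, C=5, T=3, A=7.
AT pairs contribute 10, GC pairs contribute 10.
Tm = 2×10 + 4×10 = 60°C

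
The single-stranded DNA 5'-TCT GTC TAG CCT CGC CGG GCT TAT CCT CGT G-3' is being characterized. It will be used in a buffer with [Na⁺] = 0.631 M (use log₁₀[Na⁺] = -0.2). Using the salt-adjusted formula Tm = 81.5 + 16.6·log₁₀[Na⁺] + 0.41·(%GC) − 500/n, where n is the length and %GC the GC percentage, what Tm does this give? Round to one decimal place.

Length n = 31. Counting bases: G=8, T=10, A=2, C=11
G+C = 19, so %GC = 19/31 × 100 = 61.29%
Salt term: 16.6 × (-0.2) = -3.32
GC term: 0.41 × 61.29 = 25.129; length term: −500/31 = −16.129
Tm = 81.5 + (-3.32) + 25.129 − 16.129 = 87.18 → 87.2°C

87.2°C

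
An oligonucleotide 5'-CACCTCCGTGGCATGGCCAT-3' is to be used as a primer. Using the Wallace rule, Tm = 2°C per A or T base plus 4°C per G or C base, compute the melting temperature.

Scanning the sequence gives A=3, G=5, C=8, T=4.
A+T = 7, G+C = 13
Tm = 2(7) + 4(13) = 14 + 52 = 66°C

66°C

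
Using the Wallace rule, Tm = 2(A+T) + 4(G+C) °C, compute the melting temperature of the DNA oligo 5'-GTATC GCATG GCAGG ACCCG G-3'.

70°C

Base counts: G=8, A=4, T=3, C=6
A+T = 7, G+C = 14
Tm = 4·14 + 2·7 = 56 + 14 = 70°C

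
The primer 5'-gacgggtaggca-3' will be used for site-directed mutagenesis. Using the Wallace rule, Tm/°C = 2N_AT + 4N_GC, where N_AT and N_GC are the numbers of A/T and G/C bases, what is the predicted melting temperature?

G=6, T=1, C=2, A=3
So N_AT = 4 and N_GC = 8.
Tm = 2×4 + 4×8 = 40°C

40°C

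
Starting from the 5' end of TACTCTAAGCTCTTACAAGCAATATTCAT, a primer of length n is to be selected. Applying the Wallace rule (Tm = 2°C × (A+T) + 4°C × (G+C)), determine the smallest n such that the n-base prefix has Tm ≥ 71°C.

n = 27

First 26 bases: TACTCTAAGCTCTTACAAGCAATATT → Tm = 68°C (< 71°C)
First 27 bases: TACTCTAAGCTCTTACAAGCAATATTC → Tm = 72°C (≥ 71°C)
Since every base adds ≥2°C, Tm only increases with n, so the threshold is first crossed at n = 27.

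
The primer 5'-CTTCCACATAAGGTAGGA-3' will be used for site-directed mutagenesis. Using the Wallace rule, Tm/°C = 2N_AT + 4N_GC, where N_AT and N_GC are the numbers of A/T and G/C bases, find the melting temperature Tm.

Scanning the sequence gives T=4, C=4, A=6, G=4.
A+T = 10, G+C = 8
Tm = 4·8 + 2·10 = 32 + 20 = 52°C

52°C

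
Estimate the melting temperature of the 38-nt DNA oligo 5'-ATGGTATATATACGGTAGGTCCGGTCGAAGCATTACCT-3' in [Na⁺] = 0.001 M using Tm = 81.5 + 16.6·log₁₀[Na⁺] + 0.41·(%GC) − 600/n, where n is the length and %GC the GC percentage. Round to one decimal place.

Length n = 38. Counting bases: T=11, A=10, G=10, C=7
G+C = 17, so %GC = 17/38 × 100 = 44.737%
Salt term: 16.6 × (-3) = -49.8
GC term: 0.41 × 44.737 = 18.342; length term: −600/38 = −15.789
Tm = 81.5 + (-49.8) + 18.342 − 15.789 = 34.253 → 34.3°C

34.3°C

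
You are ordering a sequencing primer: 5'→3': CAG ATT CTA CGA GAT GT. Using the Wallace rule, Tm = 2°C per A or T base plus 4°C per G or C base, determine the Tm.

Base counts: A=5, G=4, C=3, T=5
AT pairs contribute 10, GC pairs contribute 7.
Tm = 4·7 + 2·10 = 28 + 20 = 48°C

48°C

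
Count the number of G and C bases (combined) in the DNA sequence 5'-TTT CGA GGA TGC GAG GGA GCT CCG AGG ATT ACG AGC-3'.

21

Base counts: C=7, A=8, G=14, T=7
G+C = 14 + 7 = 21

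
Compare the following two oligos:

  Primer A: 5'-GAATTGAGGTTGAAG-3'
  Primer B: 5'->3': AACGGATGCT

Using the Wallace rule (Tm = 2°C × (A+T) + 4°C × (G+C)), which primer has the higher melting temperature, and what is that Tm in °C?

Primer A, 42°C

Primer A: A+T=9, G+C=6 → Tm = 2(9)+4(6) = 42°C
Primer B: A+T=5, G+C=5 → Tm = 2(5)+4(5) = 30°C
42°C vs 30°C → primer A is higher.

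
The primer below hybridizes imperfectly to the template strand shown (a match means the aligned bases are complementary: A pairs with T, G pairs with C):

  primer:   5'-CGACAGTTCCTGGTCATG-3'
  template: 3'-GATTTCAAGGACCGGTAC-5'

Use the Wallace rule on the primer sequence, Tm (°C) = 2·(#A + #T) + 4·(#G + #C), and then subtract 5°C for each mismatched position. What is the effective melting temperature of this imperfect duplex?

Primer base counts: A=3, T=5, G=5, C=5 → A+T=8, G+C=10
Perfect-match Tm = 2(8) + 4(10) = 16 + 40 = 56°C
Mismatches (positions where the bases are not complementary): 3 (at positions 2, 4, 14)
Effective Tm = 56 − 3×5 = 56 − 15 = 41°C

41°C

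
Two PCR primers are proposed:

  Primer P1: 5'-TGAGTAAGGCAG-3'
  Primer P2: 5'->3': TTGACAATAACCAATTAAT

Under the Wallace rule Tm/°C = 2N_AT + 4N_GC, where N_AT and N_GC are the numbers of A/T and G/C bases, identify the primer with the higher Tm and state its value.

Primer P1: A+T=6, G+C=6 → Tm = 2(6)+4(6) = 36°C
Primer P2: A+T=15, G+C=4 → Tm = 2(15)+4(4) = 46°C
36°C vs 46°C → primer P2 is higher.

Primer P2, 46°C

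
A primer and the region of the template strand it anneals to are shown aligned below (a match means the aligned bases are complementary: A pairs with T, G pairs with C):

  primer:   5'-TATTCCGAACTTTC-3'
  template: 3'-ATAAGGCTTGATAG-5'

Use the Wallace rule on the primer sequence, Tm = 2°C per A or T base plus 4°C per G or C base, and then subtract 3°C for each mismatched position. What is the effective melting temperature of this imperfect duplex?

Primer base counts: A=3, T=6, G=1, C=4 → A+T=9, G+C=5
Perfect-match Tm = 2(9) + 4(5) = 18 + 20 = 38°C
Mismatches (positions where the bases are not complementary): 1 (at position 12)
Effective Tm = 38 − 1×3 = 38 − 3 = 35°C

35°C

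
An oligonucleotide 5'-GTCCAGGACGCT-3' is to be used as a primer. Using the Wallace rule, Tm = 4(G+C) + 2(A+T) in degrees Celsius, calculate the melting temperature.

40°C

Base counts: T=2, C=4, A=2, G=4
A+T = 4, G+C = 8
Tm = 4·8 + 2·4 = 32 + 8 = 40°C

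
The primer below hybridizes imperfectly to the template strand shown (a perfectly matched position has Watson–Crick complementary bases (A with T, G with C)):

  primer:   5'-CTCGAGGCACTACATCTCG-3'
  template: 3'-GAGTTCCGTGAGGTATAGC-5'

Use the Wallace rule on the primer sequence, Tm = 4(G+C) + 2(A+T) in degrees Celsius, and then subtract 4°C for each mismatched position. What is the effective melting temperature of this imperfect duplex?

Primer base counts: A=4, T=4, G=4, C=7 → A+T=8, G+C=11
Perfect-match Tm = 2(8) + 4(11) = 16 + 44 = 60°C
Mismatches (positions where the bases are not complementary): 3 (at positions 4, 12, 16)
Effective Tm = 60 − 3×4 = 60 − 12 = 48°C

48°C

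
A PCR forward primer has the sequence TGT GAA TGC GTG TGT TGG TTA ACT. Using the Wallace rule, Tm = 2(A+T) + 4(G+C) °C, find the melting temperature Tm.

C=2, T=10, G=8, A=4
AT pairs contribute 14, GC pairs contribute 10.
Tm = 4·10 + 2·14 = 40 + 28 = 68°C

68°C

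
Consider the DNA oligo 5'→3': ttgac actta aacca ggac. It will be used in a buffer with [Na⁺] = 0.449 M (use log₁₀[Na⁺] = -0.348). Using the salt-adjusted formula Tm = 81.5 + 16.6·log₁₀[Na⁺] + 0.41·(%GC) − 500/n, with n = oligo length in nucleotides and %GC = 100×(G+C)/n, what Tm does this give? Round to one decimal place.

Length n = 19. Scanning the sequence gives G=3, C=5, A=7, T=4.
G+C = 8, so %GC = 8/19 × 100 = 42.105%
Salt term: 16.6 × (-0.348) = -5.777
GC term: 0.41 × 42.105 = 17.263; length term: −500/19 = −26.316
Tm = 81.5 + (-5.777) + 17.263 − 26.316 = 66.67 → 66.7°C

66.7°C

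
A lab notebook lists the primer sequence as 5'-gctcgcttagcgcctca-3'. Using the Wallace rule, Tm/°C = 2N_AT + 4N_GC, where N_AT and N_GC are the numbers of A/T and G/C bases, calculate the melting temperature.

56°C

A=2, T=4, C=7, G=4
So N_AT = 6 and N_GC = 11.
Tm = 2×6 + 4×11 = 56°C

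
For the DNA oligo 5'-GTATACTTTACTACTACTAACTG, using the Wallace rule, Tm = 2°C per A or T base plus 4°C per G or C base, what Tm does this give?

60°C

Counting bases: A=7, T=9, G=2, C=5
A+T = 16, G+C = 7
Tm = 4·7 + 2·16 = 28 + 32 = 60°C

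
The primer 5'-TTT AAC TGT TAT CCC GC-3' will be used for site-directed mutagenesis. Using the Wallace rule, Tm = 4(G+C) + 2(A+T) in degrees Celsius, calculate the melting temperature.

48°C

T=7, G=2, A=3, C=5
AT pairs contribute 10, GC pairs contribute 7.
Tm = 4·7 + 2·10 = 28 + 20 = 48°C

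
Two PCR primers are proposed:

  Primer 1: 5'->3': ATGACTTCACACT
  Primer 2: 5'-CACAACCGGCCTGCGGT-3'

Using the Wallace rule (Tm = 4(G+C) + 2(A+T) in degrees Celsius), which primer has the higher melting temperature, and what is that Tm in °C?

Primer 2, 58°C

Primer 1: A+T=8, G+C=5 → Tm = 2(8)+4(5) = 36°C
Primer 2: A+T=5, G+C=12 → Tm = 2(5)+4(12) = 58°C
36°C vs 58°C → primer 2 is higher.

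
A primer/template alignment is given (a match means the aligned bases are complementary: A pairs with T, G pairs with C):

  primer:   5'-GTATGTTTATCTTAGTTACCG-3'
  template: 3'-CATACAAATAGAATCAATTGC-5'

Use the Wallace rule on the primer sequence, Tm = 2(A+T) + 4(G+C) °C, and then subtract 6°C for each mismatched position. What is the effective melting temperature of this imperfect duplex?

Primer base counts: A=4, T=10, G=4, C=3 → A+T=14, G+C=7
Perfect-match Tm = 2(14) + 4(7) = 28 + 28 = 56°C
Mismatches (positions where the bases are not complementary): 1 (at position 19)
Effective Tm = 56 − 1×6 = 56 − 6 = 50°C

50°C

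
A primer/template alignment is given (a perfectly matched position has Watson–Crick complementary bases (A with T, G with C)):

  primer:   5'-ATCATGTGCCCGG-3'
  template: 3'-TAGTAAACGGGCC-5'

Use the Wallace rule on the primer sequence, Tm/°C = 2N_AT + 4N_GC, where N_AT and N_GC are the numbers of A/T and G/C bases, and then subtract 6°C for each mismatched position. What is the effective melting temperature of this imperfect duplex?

Primer base counts: A=2, T=3, G=4, C=4 → A+T=5, G+C=8
Perfect-match Tm = 2(5) + 4(8) = 10 + 32 = 42°C
Mismatches (positions where the bases are not complementary): 1 (at position 6)
Effective Tm = 42 − 1×6 = 42 − 6 = 36°C

36°C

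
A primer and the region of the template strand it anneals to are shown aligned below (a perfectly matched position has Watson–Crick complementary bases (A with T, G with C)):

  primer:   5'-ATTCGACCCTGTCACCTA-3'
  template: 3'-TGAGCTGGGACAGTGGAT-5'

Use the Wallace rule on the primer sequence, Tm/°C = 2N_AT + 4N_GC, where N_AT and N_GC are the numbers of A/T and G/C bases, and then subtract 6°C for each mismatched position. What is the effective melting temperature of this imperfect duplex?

48°C

Primer base counts: A=4, T=5, G=2, C=7 → A+T=9, G+C=9
Perfect-match Tm = 2(9) + 4(9) = 18 + 36 = 54°C
Mismatches (positions where the bases are not complementary): 1 (at position 2)
Effective Tm = 54 − 1×6 = 54 − 6 = 48°C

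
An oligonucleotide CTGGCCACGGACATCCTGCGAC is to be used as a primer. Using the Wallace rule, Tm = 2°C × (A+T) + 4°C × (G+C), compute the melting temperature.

74°C

Scanning the sequence gives T=3, C=9, A=4, G=6.
So N_AT = 7 and N_GC = 15.
Tm = 2×7 + 4×15 = 74°C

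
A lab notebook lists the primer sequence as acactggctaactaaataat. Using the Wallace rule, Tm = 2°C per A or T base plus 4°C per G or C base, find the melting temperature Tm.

52°C

Scanning the sequence gives G=2, A=9, T=5, C=4.
So N_AT = 14 and N_GC = 6.
Tm = 2(14) + 4(6) = 28 + 24 = 52°C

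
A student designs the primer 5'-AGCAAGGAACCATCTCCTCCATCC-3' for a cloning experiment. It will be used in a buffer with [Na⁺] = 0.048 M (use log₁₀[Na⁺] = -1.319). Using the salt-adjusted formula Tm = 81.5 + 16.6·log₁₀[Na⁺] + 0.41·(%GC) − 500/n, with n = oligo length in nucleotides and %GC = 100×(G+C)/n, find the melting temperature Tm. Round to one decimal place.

Length n = 24. G=3, A=7, T=4, C=10
G+C = 13, so %GC = 13/24 × 100 = 54.167%
Salt term: 16.6 × (-1.319) = -21.895
GC term: 0.41 × 54.167 = 22.208; length term: −500/24 = −20.833
Tm = 81.5 + (-21.895) + 22.208 − 20.833 = 60.98 → 61.0°C

61.0°C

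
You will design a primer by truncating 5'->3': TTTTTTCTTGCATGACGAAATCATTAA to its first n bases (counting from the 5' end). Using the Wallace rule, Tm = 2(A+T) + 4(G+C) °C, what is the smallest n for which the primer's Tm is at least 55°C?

First 21 bases: TTTTTTCTTGCATGACGAAAT → Tm = 54°C (< 55°C)
First 22 bases: TTTTTTCTTGCATGACGAAATC → Tm = 58°C (≥ 55°C)
Since every base adds ≥2°C, Tm only increases with n, so the threshold is first crossed at n = 22.

n = 22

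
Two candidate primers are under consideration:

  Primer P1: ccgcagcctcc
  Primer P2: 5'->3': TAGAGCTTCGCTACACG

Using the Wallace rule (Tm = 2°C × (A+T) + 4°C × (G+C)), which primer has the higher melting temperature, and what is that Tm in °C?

Primer P2, 52°C

Primer P1: A+T=2, G+C=9 → Tm = 2(2)+4(9) = 40°C
Primer P2: A+T=8, G+C=9 → Tm = 2(8)+4(9) = 52°C
40°C vs 52°C → primer P2 is higher.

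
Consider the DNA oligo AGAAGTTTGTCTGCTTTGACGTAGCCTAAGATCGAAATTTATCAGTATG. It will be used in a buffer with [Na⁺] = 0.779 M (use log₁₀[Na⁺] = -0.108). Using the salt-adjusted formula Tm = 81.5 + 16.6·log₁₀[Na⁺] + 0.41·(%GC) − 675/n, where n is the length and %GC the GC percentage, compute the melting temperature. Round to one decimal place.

Length n = 49. Base counts: T=17, C=7, G=11, A=14
G+C = 18, so %GC = 18/49 × 100 = 36.735%
Salt term: 16.6 × (-0.108) = -1.793
GC term: 0.41 × 36.735 = 15.061; length term: −675/49 = −13.776
Tm = 81.5 + (-1.793) + 15.061 − 13.776 = 80.992 → 81.0°C

81.0°C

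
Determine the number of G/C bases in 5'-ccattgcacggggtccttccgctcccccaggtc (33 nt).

G=8, A=3, T=7, C=15
G+C = 8 + 15 = 23

23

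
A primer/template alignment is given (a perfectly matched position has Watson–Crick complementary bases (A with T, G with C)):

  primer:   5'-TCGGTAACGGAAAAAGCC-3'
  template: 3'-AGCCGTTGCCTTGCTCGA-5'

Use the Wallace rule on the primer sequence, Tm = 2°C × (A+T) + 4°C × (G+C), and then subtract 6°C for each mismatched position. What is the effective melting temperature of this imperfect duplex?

30°C

Primer base counts: A=7, T=2, G=5, C=4 → A+T=9, G+C=9
Perfect-match Tm = 2(9) + 4(9) = 18 + 36 = 54°C
Mismatches (positions where the bases are not complementary): 4 (at positions 5, 13, 14, 18)
Effective Tm = 54 − 4×6 = 54 − 24 = 30°C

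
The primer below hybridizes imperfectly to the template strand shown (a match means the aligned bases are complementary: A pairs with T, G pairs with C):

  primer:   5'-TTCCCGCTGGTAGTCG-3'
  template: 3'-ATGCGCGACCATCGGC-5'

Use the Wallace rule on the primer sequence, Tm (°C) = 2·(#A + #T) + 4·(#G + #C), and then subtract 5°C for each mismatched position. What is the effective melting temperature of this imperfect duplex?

Primer base counts: A=1, T=5, G=5, C=5 → A+T=6, G+C=10
Perfect-match Tm = 2(6) + 4(10) = 12 + 40 = 52°C
Mismatches (positions where the bases are not complementary): 3 (at positions 2, 4, 14)
Effective Tm = 52 − 3×5 = 52 − 15 = 37°C

37°C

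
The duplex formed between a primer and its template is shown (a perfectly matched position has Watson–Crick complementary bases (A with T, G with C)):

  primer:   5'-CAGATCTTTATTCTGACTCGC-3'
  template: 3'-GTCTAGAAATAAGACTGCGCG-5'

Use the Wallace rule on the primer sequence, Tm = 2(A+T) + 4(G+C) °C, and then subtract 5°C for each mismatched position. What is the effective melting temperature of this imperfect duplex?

Primer base counts: A=4, T=8, G=3, C=6 → A+T=12, G+C=9
Perfect-match Tm = 2(12) + 4(9) = 24 + 36 = 60°C
Mismatches (positions where the bases are not complementary): 1 (at position 18)
Effective Tm = 60 − 1×5 = 60 − 5 = 55°C

55°C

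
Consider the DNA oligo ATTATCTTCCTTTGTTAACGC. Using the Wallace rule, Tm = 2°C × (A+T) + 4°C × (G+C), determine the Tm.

Counting bases: T=10, C=5, A=4, G=2
So N_AT = 14 and N_GC = 7.
Tm = 4·7 + 2·14 = 28 + 28 = 56°C

56°C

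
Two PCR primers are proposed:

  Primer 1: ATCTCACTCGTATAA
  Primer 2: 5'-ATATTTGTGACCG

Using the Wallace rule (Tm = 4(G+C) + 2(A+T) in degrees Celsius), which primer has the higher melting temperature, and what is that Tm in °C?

Primer 1, 40°C

Primer 1: A+T=10, G+C=5 → Tm = 2(10)+4(5) = 40°C
Primer 2: A+T=8, G+C=5 → Tm = 2(8)+4(5) = 36°C
40°C vs 36°C → primer 1 is higher.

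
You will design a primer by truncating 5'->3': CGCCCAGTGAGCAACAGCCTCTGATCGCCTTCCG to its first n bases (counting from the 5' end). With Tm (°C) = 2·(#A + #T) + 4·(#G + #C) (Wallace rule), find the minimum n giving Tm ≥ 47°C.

n = 15

First 14 bases: CGCCCAGTGAGCAA → Tm = 46°C (< 47°C)
First 15 bases: CGCCCAGTGAGCAAC → Tm = 50°C (≥ 47°C)
Since every base adds ≥2°C, Tm only increases with n, so the threshold is first crossed at n = 15.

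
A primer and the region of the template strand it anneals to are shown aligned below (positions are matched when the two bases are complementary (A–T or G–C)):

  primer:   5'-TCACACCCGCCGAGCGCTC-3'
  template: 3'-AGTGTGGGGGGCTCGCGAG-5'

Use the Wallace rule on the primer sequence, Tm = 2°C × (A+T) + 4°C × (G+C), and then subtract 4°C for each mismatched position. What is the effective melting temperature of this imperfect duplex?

62°C

Primer base counts: A=3, T=2, G=4, C=10 → A+T=5, G+C=14
Perfect-match Tm = 2(5) + 4(14) = 10 + 56 = 66°C
Mismatches (positions where the bases are not complementary): 1 (at position 9)
Effective Tm = 66 − 1×4 = 66 − 4 = 62°C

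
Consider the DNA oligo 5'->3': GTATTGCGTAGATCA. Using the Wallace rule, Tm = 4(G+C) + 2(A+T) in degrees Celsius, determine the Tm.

42°C

Scanning the sequence gives C=2, G=4, T=5, A=4.
AT pairs contribute 9, GC pairs contribute 6.
Tm = 4·6 + 2·9 = 24 + 18 = 42°C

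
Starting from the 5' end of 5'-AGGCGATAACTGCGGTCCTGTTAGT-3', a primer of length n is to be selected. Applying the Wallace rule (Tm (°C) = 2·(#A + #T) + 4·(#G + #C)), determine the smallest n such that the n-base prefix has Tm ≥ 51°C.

n = 17

First 16 bases: AGGCGATAACTGCGGT → Tm = 50°C (< 51°C)
First 17 bases: AGGCGATAACTGCGGTC → Tm = 54°C (≥ 51°C)
Since every base adds ≥2°C, Tm only increases with n, so the threshold is first crossed at n = 17.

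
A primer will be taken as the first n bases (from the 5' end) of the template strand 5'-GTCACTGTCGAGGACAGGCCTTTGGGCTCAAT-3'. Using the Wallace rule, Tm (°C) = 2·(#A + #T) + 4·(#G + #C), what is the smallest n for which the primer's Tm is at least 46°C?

First 14 bases: GTCACTGTCGAGGA → Tm = 44°C (< 46°C)
First 15 bases: GTCACTGTCGAGGAC → Tm = 48°C (≥ 46°C)
Since every base adds ≥2°C, Tm only increases with n, so the threshold is first crossed at n = 15.

n = 15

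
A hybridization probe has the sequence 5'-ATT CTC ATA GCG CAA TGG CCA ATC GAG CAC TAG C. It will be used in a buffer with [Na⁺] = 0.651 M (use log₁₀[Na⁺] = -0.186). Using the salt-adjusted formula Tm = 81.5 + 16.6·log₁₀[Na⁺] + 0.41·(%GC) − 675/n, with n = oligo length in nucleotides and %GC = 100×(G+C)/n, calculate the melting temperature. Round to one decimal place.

Length n = 34. Scanning the sequence gives C=10, A=10, T=7, G=7.
G+C = 17, so %GC = 17/34 × 100 = 50%
Salt term: 16.6 × (-0.186) = -3.088
GC term: 0.41 × 50 = 20.5; length term: −675/34 = −19.853
Tm = 81.5 + (-3.088) + 20.5 − 19.853 = 79.059 → 79.1°C

79.1°C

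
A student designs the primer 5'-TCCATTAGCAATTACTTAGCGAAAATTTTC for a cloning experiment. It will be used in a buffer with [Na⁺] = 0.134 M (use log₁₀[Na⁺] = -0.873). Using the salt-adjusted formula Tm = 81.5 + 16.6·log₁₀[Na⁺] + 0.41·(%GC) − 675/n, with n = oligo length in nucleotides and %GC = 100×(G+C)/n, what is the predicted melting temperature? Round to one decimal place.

56.8°C

Length n = 30. Base counts: A=10, T=11, C=6, G=3
G+C = 9, so %GC = 9/30 × 100 = 30%
Salt term: 16.6 × (-0.873) = -14.492
GC term: 0.41 × 30 = 12.3; length term: −675/30 = −22.5
Tm = 81.5 + (-14.492) + 12.3 − 22.5 = 56.808 → 56.8°C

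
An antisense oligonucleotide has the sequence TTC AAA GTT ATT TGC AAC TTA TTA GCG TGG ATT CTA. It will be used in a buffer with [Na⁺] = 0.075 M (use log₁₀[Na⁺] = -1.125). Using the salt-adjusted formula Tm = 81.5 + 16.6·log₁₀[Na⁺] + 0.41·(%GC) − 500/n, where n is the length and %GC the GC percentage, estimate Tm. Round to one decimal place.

61.5°C

Length n = 36. C=5, T=15, A=10, G=6
G+C = 11, so %GC = 11/36 × 100 = 30.556%
Salt term: 16.6 × (-1.125) = -18.675
GC term: 0.41 × 30.556 = 12.528; length term: −500/36 = −13.889
Tm = 81.5 + (-18.675) + 12.528 − 13.889 = 61.464 → 61.5°C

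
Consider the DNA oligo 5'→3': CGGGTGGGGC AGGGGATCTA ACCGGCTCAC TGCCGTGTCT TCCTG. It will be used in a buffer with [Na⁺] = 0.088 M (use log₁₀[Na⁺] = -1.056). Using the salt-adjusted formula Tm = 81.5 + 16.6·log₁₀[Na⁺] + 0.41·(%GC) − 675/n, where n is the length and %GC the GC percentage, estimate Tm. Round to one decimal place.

76.3°C

Length n = 45. C=13, A=5, G=17, T=10
G+C = 30, so %GC = 30/45 × 100 = 66.667%
Salt term: 16.6 × (-1.056) = -17.53
GC term: 0.41 × 66.667 = 27.333; length term: −675/45 = −15
Tm = 81.5 + (-17.53) + 27.333 − 15 = 76.303 → 76.3°C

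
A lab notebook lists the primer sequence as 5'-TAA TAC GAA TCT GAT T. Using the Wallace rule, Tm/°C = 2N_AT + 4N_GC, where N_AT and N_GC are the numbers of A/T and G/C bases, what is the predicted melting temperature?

40°C

Counting bases: T=6, C=2, G=2, A=6
A+T = 12, G+C = 4
Tm = 2(12) + 4(4) = 24 + 16 = 40°C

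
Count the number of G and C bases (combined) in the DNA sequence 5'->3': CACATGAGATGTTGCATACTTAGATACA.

10

Base counts: T=8, C=5, G=5, A=10
Total G or C: 5 + 5 = 10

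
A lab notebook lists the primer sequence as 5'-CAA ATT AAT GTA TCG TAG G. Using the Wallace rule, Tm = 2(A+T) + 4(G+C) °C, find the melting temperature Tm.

50°C

Counting bases: C=2, A=7, G=4, T=6
So N_AT = 13 and N_GC = 6.
Tm = 2(13) + 4(6) = 26 + 24 = 50°C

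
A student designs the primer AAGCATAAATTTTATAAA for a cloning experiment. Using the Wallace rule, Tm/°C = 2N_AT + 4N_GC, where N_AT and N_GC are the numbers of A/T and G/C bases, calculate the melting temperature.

40°C

Counting bases: C=1, T=6, A=10, G=1
So N_AT = 16 and N_GC = 2.
Tm = 2(16) + 4(2) = 32 + 8 = 40°C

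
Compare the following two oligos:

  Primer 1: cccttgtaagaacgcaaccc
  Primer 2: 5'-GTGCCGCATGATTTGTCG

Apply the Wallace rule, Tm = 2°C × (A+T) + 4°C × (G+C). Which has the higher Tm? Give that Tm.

Primer 1, 62°C

Primer 1: A+T=9, G+C=11 → Tm = 2(9)+4(11) = 62°C
Primer 2: A+T=8, G+C=10 → Tm = 2(8)+4(10) = 56°C
62°C vs 56°C → primer 1 is higher.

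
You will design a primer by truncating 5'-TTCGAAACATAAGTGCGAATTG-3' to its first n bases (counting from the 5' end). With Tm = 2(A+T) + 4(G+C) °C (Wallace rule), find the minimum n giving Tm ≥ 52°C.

First 18 bases: TTCGAAACATAAGTGCGA → Tm = 50°C (< 52°C)
First 19 bases: TTCGAAACATAAGTGCGAA → Tm = 52°C (≥ 52°C)
Since every base adds ≥2°C, Tm only increases with n, so the threshold is first crossed at n = 19.

n = 19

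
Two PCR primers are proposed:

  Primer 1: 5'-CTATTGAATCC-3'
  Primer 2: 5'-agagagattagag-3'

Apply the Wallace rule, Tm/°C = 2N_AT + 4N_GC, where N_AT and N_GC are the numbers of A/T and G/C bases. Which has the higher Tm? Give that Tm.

Primer 2, 36°C

Primer 1: A+T=7, G+C=4 → Tm = 2(7)+4(4) = 30°C
Primer 2: A+T=8, G+C=5 → Tm = 2(8)+4(5) = 36°C
30°C vs 36°C → primer 2 is higher.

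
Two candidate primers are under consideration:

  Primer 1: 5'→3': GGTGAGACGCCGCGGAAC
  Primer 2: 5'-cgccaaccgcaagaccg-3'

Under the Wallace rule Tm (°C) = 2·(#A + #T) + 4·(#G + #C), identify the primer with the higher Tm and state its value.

Primer 1: A+T=5, G+C=13 → Tm = 2(5)+4(13) = 62°C
Primer 2: A+T=5, G+C=12 → Tm = 2(5)+4(12) = 58°C
62°C vs 58°C → primer 1 is higher.

Primer 1, 62°C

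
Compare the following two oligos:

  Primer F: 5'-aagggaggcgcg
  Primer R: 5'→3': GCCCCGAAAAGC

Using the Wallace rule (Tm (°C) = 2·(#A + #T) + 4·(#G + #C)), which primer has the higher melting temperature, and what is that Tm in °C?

Primer F, 42°C

Primer F: A+T=3, G+C=9 → Tm = 2(3)+4(9) = 42°C
Primer R: A+T=4, G+C=8 → Tm = 2(4)+4(8) = 40°C
42°C vs 40°C → primer F is higher.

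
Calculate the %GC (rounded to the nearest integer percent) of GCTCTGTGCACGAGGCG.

71%

Base counts: C=5, G=7, A=2, T=3
G+C = 7 + 5 = 12 out of 17 bases
%GC = 12/17 × 100 = 70.59% ≈ 71%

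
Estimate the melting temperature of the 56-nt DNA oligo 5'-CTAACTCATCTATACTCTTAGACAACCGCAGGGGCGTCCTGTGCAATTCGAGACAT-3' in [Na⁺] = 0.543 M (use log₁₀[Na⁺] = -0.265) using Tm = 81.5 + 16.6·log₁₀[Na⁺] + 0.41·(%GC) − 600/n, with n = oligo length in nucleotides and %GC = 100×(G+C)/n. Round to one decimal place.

86.2°C

Length n = 56. Counting bases: A=15, T=14, G=11, C=16
G+C = 27, so %GC = 27/56 × 100 = 48.214%
Salt term: 16.6 × (-0.265) = -4.399
GC term: 0.41 × 48.214 = 19.768; length term: −600/56 = −10.714
Tm = 81.5 + (-4.399) + 19.768 − 10.714 = 86.155 → 86.2°C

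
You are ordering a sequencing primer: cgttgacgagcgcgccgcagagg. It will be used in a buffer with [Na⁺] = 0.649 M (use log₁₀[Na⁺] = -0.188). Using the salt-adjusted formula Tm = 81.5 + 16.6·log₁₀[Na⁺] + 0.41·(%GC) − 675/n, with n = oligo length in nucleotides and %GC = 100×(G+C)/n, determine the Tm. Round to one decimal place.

Length n = 23. Scanning the sequence gives G=10, T=2, A=4, C=7.
G+C = 17, so %GC = 17/23 × 100 = 73.913%
Salt term: 16.6 × (-0.188) = -3.121
GC term: 0.41 × 73.913 = 30.304; length term: −675/23 = −29.348
Tm = 81.5 + (-3.121) + 30.304 − 29.348 = 79.335 → 79.3°C

79.3°C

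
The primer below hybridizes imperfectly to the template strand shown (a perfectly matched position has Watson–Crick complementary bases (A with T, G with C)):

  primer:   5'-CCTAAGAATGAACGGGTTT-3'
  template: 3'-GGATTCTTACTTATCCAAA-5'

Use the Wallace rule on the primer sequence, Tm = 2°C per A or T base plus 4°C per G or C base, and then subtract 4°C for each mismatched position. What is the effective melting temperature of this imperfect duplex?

46°C

Primer base counts: A=6, T=5, G=5, C=3 → A+T=11, G+C=8
Perfect-match Tm = 2(11) + 4(8) = 22 + 32 = 54°C
Mismatches (positions where the bases are not complementary): 2 (at positions 13, 14)
Effective Tm = 54 − 2×4 = 54 − 8 = 46°C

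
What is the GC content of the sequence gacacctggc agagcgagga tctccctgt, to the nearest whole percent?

Counting bases: C=9, G=9, A=6, T=5
G+C = 9 + 9 = 18 out of 29 bases
%GC = 18/29 × 100 = 62.07% ≈ 62%

62%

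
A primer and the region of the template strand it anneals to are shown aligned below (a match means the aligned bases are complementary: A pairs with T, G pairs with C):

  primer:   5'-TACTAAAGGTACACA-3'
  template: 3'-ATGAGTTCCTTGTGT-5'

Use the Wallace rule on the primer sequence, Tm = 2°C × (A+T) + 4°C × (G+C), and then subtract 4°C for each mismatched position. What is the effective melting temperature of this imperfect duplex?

32°C

Primer base counts: A=7, T=3, G=2, C=3 → A+T=10, G+C=5
Perfect-match Tm = 2(10) + 4(5) = 20 + 20 = 40°C
Mismatches (positions where the bases are not complementary): 2 (at positions 5, 10)
Effective Tm = 40 − 2×4 = 40 − 8 = 32°C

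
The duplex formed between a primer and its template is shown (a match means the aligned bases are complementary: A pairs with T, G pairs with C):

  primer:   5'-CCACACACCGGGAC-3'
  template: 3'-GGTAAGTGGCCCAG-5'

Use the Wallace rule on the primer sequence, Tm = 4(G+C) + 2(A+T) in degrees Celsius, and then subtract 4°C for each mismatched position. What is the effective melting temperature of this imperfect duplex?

Primer base counts: A=4, T=0, G=3, C=7 → A+T=4, G+C=10
Perfect-match Tm = 2(4) + 4(10) = 8 + 40 = 48°C
Mismatches (positions where the bases are not complementary): 3 (at positions 4, 5, 13)
Effective Tm = 48 − 3×4 = 48 − 12 = 36°C

36°C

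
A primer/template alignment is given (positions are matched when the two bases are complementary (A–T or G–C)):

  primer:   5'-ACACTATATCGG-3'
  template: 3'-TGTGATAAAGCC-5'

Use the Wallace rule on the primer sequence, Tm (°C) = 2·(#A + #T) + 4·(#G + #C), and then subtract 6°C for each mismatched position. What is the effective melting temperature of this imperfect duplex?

Primer base counts: A=4, T=3, G=2, C=3 → A+T=7, G+C=5
Perfect-match Tm = 2(7) + 4(5) = 14 + 20 = 34°C
Mismatches (positions where the bases are not complementary): 1 (at position 8)
Effective Tm = 34 − 1×6 = 34 − 6 = 28°C

28°C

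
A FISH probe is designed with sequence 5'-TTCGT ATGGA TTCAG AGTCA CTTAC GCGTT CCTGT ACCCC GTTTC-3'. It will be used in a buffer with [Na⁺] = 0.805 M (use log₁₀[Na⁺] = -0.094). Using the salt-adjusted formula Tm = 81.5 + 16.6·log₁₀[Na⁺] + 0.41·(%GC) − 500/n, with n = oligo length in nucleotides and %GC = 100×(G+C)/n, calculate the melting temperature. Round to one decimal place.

Length n = 45. Counting bases: G=9, T=16, A=7, C=13
G+C = 22, so %GC = 22/45 × 100 = 48.889%
Salt term: 16.6 × (-0.094) = -1.56
GC term: 0.41 × 48.889 = 20.044; length term: −500/45 = −11.111
Tm = 81.5 + (-1.56) + 20.044 − 11.111 = 88.873 → 88.9°C

88.9°C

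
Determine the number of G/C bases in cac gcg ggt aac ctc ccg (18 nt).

Counting bases: T=2, G=5, C=8, A=3
Total G or C: 5 + 8 = 13

13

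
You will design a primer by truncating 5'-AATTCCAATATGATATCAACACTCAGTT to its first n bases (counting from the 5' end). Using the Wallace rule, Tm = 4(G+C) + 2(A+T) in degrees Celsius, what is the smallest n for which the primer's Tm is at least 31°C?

n = 13

First 12 bases: AATTCCAATATG → Tm = 30°C (< 31°C)
First 13 bases: AATTCCAATATGA → Tm = 32°C (≥ 31°C)
Since every base adds ≥2°C, Tm only increases with n, so the threshold is first crossed at n = 13.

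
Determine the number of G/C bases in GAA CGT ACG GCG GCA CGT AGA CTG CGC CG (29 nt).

Counting bases: A=6, C=9, T=3, G=11
G+C = 11 + 9 = 20

20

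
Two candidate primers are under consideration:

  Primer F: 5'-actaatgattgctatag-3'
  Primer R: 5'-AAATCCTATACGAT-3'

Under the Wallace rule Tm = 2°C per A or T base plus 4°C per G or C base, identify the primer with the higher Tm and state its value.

Primer F, 44°C

Primer F: A+T=12, G+C=5 → Tm = 2(12)+4(5) = 44°C
Primer R: A+T=10, G+C=4 → Tm = 2(10)+4(4) = 36°C
44°C vs 36°C → primer F is higher.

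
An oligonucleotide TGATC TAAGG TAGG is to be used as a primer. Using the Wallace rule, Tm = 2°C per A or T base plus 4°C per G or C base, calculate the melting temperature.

Base counts: A=4, C=1, G=5, T=4
So N_AT = 8 and N_GC = 6.
Tm = 4·6 + 2·8 = 24 + 16 = 40°C

40°C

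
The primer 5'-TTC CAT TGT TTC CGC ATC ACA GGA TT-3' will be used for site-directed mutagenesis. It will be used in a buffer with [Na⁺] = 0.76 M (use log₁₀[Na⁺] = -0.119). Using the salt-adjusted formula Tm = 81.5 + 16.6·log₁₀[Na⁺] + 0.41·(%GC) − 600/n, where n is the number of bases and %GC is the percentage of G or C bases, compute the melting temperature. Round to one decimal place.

Length n = 26. Scanning the sequence gives A=5, C=7, T=10, G=4.
G+C = 11, so %GC = 11/26 × 100 = 42.308%
Salt term: 16.6 × (-0.119) = -1.975
GC term: 0.41 × 42.308 = 17.346; length term: −600/26 = −23.077
Tm = 81.5 + (-1.975) + 17.346 − 23.077 = 73.794 → 73.8°C

73.8°C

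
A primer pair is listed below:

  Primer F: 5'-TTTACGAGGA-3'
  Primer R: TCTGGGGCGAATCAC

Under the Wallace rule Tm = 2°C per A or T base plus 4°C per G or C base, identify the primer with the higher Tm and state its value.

Primer F: A+T=6, G+C=4 → Tm = 2(6)+4(4) = 28°C
Primer R: A+T=6, G+C=9 → Tm = 2(6)+4(9) = 48°C
28°C vs 48°C → primer R is higher.

Primer R, 48°C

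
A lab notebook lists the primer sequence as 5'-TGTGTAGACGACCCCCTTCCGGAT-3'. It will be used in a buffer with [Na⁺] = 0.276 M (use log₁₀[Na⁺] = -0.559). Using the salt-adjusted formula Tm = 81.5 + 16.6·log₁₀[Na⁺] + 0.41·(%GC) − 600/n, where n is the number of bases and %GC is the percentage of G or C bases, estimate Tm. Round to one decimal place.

71.1°C

Length n = 24. Scanning the sequence gives T=6, C=8, A=4, G=6.
G+C = 14, so %GC = 14/24 × 100 = 58.333%
Salt term: 16.6 × (-0.559) = -9.279
GC term: 0.41 × 58.333 = 23.917; length term: −600/24 = −25
Tm = 81.5 + (-9.279) + 23.917 − 25 = 71.138 → 71.1°C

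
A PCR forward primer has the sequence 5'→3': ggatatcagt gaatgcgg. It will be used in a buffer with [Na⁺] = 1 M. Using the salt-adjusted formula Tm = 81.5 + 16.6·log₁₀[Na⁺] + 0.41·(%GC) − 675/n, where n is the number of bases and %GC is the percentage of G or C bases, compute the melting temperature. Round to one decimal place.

64.5°C

Length n = 18. A=5, T=4, G=7, C=2
G+C = 9, so %GC = 9/18 × 100 = 50%
Salt term: 16.6 × (0) = 0
GC term: 0.41 × 50 = 20.5; length term: −675/18 = −37.5
Tm = 81.5 + (0) + 20.5 − 37.5 = 64.5 → 64.5°C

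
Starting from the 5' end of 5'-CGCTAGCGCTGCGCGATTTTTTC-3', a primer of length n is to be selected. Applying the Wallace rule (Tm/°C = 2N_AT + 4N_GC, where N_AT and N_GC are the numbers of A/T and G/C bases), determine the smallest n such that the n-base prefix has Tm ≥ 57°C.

First 16 bases: CGCTAGCGCTGCGCGA → Tm = 56°C (< 57°C)
First 17 bases: CGCTAGCGCTGCGCGAT → Tm = 58°C (≥ 57°C)
Since every base adds ≥2°C, Tm only increases with n, so the threshold is first crossed at n = 17.

n = 17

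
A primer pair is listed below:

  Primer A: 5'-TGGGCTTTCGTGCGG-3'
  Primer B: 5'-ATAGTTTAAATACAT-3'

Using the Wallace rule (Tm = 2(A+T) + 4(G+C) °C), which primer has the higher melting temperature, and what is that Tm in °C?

Primer A: A+T=5, G+C=10 → Tm = 2(5)+4(10) = 50°C
Primer B: A+T=13, G+C=2 → Tm = 2(13)+4(2) = 34°C
50°C vs 34°C → primer A is higher.

Primer A, 50°C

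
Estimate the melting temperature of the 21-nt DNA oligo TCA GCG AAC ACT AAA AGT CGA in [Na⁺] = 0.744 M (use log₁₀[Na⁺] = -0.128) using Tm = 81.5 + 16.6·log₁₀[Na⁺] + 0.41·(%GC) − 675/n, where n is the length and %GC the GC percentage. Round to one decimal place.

64.8°C

Length n = 21. T=3, A=9, G=4, C=5
G+C = 9, so %GC = 9/21 × 100 = 42.857%
Salt term: 16.6 × (-0.128) = -2.125
GC term: 0.41 × 42.857 = 17.571; length term: −675/21 = −32.143
Tm = 81.5 + (-2.125) + 17.571 − 32.143 = 64.803 → 64.8°C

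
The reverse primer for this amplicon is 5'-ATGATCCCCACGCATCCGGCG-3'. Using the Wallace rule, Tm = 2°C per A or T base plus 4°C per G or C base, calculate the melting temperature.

Counting bases: T=3, A=4, G=5, C=9
So N_AT = 7 and N_GC = 14.
Tm = 2(7) + 4(14) = 14 + 56 = 70°C

70°C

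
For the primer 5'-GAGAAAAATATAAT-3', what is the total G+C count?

Scanning the sequence gives A=9, T=3, C=0, G=2.
Total G or C: 2 + 0 = 2

2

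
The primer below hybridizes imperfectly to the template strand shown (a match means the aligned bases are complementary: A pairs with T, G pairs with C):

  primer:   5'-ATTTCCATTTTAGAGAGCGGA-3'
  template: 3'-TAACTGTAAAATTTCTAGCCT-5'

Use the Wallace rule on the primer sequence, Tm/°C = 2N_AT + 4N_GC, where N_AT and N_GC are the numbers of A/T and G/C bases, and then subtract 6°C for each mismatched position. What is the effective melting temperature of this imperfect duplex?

34°C

Primer base counts: A=6, T=7, G=5, C=3 → A+T=13, G+C=8
Perfect-match Tm = 2(13) + 4(8) = 26 + 32 = 58°C
Mismatches (positions where the bases are not complementary): 4 (at positions 4, 5, 13, 17)
Effective Tm = 58 − 4×6 = 58 − 24 = 34°C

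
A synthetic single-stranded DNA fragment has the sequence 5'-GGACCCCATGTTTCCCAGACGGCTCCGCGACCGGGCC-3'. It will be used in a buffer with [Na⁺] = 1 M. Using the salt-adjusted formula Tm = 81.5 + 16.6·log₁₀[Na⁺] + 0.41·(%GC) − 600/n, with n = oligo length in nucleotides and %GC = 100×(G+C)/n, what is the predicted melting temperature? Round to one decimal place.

Length n = 37. Base counts: C=16, T=5, G=11, A=5
G+C = 27, so %GC = 27/37 × 100 = 72.973%
Salt term: 16.6 × (0) = 0
GC term: 0.41 × 72.973 = 29.919; length term: −600/37 = −16.216
Tm = 81.5 + (0) + 29.919 − 16.216 = 95.203 → 95.2°C

95.2°C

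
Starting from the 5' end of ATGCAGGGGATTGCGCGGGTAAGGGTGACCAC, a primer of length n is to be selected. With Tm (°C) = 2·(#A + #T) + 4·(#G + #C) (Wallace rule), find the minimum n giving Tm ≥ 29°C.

n = 9

First 8 bases: ATGCAGGG → Tm = 26°C (< 29°C)
First 9 bases: ATGCAGGGG → Tm = 30°C (≥ 29°C)
Each additional base adds 2°C (A/T) or 4°C (G/C), so Tm is non-decreasing in n; n = 9 is the first length to reach 29°C.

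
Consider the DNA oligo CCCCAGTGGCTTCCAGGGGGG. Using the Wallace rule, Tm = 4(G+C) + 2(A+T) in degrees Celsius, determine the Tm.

C=7, A=2, T=3, G=9
So N_AT = 5 and N_GC = 16.
Tm = 2(5) + 4(16) = 10 + 64 = 74°C

74°C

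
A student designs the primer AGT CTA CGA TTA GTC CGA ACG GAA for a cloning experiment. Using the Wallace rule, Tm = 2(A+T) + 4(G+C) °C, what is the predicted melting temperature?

70°C

Counting bases: G=6, A=8, C=5, T=5
A+T = 13, G+C = 11
Tm = 2×13 + 4×11 = 70°C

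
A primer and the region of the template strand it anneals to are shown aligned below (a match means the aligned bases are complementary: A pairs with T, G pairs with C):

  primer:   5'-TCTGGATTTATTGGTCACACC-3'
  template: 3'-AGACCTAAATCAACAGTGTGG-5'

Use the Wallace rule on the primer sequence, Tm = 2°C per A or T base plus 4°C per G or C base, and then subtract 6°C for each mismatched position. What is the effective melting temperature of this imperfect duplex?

48°C

Primer base counts: A=4, T=8, G=4, C=5 → A+T=12, G+C=9
Perfect-match Tm = 2(12) + 4(9) = 24 + 36 = 60°C
Mismatches (positions where the bases are not complementary): 2 (at positions 11, 13)
Effective Tm = 60 − 2×6 = 60 − 12 = 48°C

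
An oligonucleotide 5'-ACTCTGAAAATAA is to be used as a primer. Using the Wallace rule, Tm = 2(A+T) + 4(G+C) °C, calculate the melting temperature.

Scanning the sequence gives A=7, C=2, G=1, T=3.
AT pairs contribute 10, GC pairs contribute 3.
Tm = 4·3 + 2·10 = 12 + 20 = 32°C

32°C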